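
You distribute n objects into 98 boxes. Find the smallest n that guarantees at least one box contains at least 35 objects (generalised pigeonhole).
n = (35 − 1)·98 + 1 = 3333

By the generalised pigeonhole principle, to guarantee some box contains ≥ r objects we need more than (r − 1) · k objects total. Threshold: n = (r − 1) · k + 1. With r = 35 and k = 98: n = 34 · 98 + 1 = 3332 + 1 = 3333. For n = 3332 = 34 · 98, we can put exactly 34 objects in every box, avoiding 35 in any single one — so 3333 is tight.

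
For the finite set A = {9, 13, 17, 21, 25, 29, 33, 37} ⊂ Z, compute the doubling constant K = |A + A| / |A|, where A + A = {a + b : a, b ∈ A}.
K = |A + A| / |A| = 15/8

Enumerate A + A = {a + b : a, b ∈ A}. With |A| = 8, there are |A|^2 = 64 ordered sum pairs; collecting distinct values, A + A = {18, 22, 26, 30, 34, 38, 42, 46, 50, 54, 58, 62, 66, 70, 74}, so |A + A| = 15. Thus K = 15/8. Here |A + A| = 2|A| − 1 = 15, the minimum possible — so K = 15/8 is minimal, which holds iff A is an arithmetic progression.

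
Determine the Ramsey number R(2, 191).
R(2, 191) = 191

R(2, k) = k for all k ≥ 2: in a 2-colouring of K_k, either some edge is red (a red K_2) or all edges are blue (a blue K_k). And K_{190} coloured all-blue has no blue K_191, so R(2, 191) > 190. Hence R(2, 191) = 191.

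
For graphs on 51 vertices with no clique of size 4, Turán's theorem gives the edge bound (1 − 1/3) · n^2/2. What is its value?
Turán density bound = (2/3) · 51^2/2 = 867

Turán's theorem: ex(n, K_{r+1}) is achieved by the complete r-partite Turán graph T(n, r) with parts as balanced as possible, and is at most (1 − 1/r) · n^2/2. For r = 3, n = 51: the density bound is (2/3) · 2601/2 = 867. Since 3 ∣ 51, the Turán graph T(51, 3) has parts of equal size 17, and its edge count e(T(51, 3)) = 867 attains the density bound exactly.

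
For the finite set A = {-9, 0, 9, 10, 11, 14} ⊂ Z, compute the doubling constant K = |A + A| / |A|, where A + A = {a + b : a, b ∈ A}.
K = |A + A| / |A| = 19/6

Enumerate A + A = {a + b : a, b ∈ A}. With |A| = 6, there are |A|^2 = 36 ordered sum pairs; collecting distinct values, A + A = {-18, -9, 0, 1, 2, 5, 9, 10, 11, 14, 18, 19, 20, 21, 22, 23, 24, 25, 28}, so |A + A| = 19. Thus K = 19/6. For comparison, the minimum possible |A + A| over all 6-element sets is 2·6 − 1 = 11 (so min K = 11/6), attained only by arithmetic progressions.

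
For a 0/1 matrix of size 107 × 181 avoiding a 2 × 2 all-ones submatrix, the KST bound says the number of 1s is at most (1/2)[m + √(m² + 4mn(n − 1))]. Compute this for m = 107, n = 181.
z(107, 181; 2, 2) ≤ (1/2)[107 + √(107² + 4·107·181·180)] = (1/2)[107 + √13955689] = 1921.3657

Kővári–Sós–Turán: let r_1, ..., r_107 be the row sums and z = Σ r_i the total number of 1s. Each pair of columns can share at most one row with both entries 1 (else a 2×2 all-ones block appears), so Σ_i C(r_i, 2) ≤ C(181, 2) = 16290. By convexity Σ_i C(r_i, 2) ≥ 107·C(z/107, 2) = z(z − 107)/(2·107), giving z² − 107z − 107·181·180 ≤ 0 and hence z ≤ (1/2)[107 + √(11449 + 4·3486060)] = (1/2)[107 + √13955689] ≈ (1/2)(107 + 3735.7314) = 1921.3657.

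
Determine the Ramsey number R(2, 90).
R(2, 90) = 90

R(2, k) = k for all k ≥ 2: in a 2-colouring of K_k, either some edge is red (a red K_2) or all edges are blue (a blue K_k). And K_{89} coloured all-blue has no blue K_90, so R(2, 90) > 89. Hence R(2, 90) = 90.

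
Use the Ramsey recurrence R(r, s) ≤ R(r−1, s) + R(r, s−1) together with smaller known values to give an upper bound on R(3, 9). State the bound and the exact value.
R(3, 9) ≤ R(2, 9) + R(3, 8) = 9 + 28 = 37; exact value R(3, 9) = 36.

The Erdős–Szekeres recurrence R(r, s) ≤ R(r−1, s) + R(r, s−1) applied to (r, s) = (3, 9) gives
  R(3, 9) ≤ R(2, 9) + R(3, 8) = 9 + 28 = 37.
(Recall R(2, k) = k and R is symmetric.) The recurrence is not tight here (it gives 37, but the exact value is R(3, 9) = 36); the tight upper bound requires a sharper argument than the simple recurrence, combined with a lower-bound construction on K_{35}.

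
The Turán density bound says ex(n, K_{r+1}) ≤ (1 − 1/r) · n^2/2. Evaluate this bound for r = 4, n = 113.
Turán density bound = (3/4) · 113^2/2 = 38307/8 ≈ 4788.375

Turán's theorem: ex(n, K_{r+1}) is achieved by the complete r-partite Turán graph T(n, r) with parts as balanced as possible, and is at most (1 − 1/r) · n^2/2. For r = 4, n = 113: the density bound is (3/4) · 12769/2 = 38307/8 ≈ 4788.375. The integer-valued extremum is e(T(113, 4)) = 4788, which is strictly less than the density bound 38307/8 since 4 ∤ 113 (the parts of T(113, 4) cannot all be equal).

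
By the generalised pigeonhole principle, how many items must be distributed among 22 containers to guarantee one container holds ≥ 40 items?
n = (40 − 1)·22 + 1 = 859

By the generalised pigeonhole principle, to guarantee some box contains ≥ r objects we need more than (r − 1) · k objects total. Threshold: n = (r − 1) · k + 1. With r = 40 and k = 22: n = 39 · 22 + 1 = 858 + 1 = 859. For n = 858 = 39 · 22, we can put exactly 39 objects in every box, avoiding 40 in any single one — so 859 is tight.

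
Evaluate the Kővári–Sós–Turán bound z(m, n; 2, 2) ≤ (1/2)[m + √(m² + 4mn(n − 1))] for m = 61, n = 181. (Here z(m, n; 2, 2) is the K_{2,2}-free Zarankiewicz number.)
z(61, 181; 2, 2) ≤ (1/2)[61 + √(61² + 4·61·181·180)] = (1/2)[61 + √7953241] = 1440.5746

Kővári–Sós–Turán: let r_1, ..., r_61 be the row sums and z = Σ r_i the total number of 1s. Each pair of columns can share at most one row with both entries 1 (else a 2×2 all-ones block appears), so Σ_i C(r_i, 2) ≤ C(181, 2) = 16290. By convexity Σ_i C(r_i, 2) ≥ 61·C(z/61, 2) = z(z − 61)/(2·61), giving z² − 61z − 61·181·180 ≤ 0 and hence z ≤ (1/2)[61 + √(3721 + 4·1987380)] = (1/2)[61 + √7953241] ≈ (1/2)(61 + 2820.1491) = 1440.5746.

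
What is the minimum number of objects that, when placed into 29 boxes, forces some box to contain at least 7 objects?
n = (7 − 1)·29 + 1 = 175

By the generalised pigeonhole principle, to guarantee some box contains ≥ r objects we need more than (r − 1) · k objects total. Threshold: n = (r − 1) · k + 1. With r = 7 and k = 29: n = 6 · 29 + 1 = 174 + 1 = 175. For n = 174 = 6 · 29, we can put exactly 6 objects in every box, avoiding 7 in any single one — so 175 is tight.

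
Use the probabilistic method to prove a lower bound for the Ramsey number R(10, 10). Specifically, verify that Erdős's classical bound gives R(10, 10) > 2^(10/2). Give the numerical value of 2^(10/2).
2^(10/2) = 32; so R(10, 10) > 32

Colour each edge of K_n uniformly at random with red/blue. The expected number of monochromatic K_10 is C(n, 10) · 2 · 2^(−C(10,2)). If C(n, 10) · 2^(1 − C(10,2)) < 1, then with positive probability no monochromatic K_10 exists, so R(10, 10) > n. The standard estimate C(n, 10) ≤ n^10/10! shows this inequality holds whenever n ≤ 2^(10/2) (since 10! · 2^(C(10,2) − 1) > 2^(10^2/2) ≥ n^10). Hence R(10, 10) > 2^(10/2) = 32.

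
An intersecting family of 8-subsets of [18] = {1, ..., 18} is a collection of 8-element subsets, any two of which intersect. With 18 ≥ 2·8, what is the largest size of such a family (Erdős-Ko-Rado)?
max |F| = C(17, 7) = 19448

Erdős-Ko-Rado (1961): when n ≥ 2k, max |F| = C(n−1, k−1). The bound is attained by the star {A : i ∈ A} for any fixed i ∈ [n]. Here C(18−1, 8−1) = C(17, 7) = 19448.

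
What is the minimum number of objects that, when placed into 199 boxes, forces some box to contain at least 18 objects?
n = (18 − 1)·199 + 1 = 3384

By the generalised pigeonhole principle, to guarantee some box contains ≥ r objects we need more than (r − 1) · k objects total. Threshold: n = (r − 1) · k + 1. With r = 18 and k = 199: n = 17 · 199 + 1 = 3383 + 1 = 3384. For n = 3383 = 17 · 199, we can put exactly 17 objects in every box, avoiding 18 in any single one — so 3384 is tight.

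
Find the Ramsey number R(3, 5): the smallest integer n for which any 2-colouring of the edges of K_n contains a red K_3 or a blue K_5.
R(3, 5) = 14

Lower bound: an explicit 2-colouring of K_{13} (typically a Paley-type or other structured construction) avoids a red K_3 and a blue K_5, showing R(3, 5) > 13.
Upper bound: the Erdős–Szekeres recurrence R(r, t') ≤ R(r−1, t') + R(r, t'−1) yields R(3, 5) ≤ 14.
Hence R(3, 5) = 14.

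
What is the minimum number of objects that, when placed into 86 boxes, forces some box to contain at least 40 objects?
n = (40 − 1)·86 + 1 = 3355

By the generalised pigeonhole principle, to guarantee some box contains ≥ r objects we need more than (r − 1) · k objects total. Threshold: n = (r − 1) · k + 1. With r = 40 and k = 86: n = 39 · 86 + 1 = 3354 + 1 = 3355. For n = 3354 = 39 · 86, we can put exactly 39 objects in every box, avoiding 40 in any single one — so 3355 is tight.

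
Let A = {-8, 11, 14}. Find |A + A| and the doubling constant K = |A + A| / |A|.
K = |A + A| / |A| = 6/3 = 2

Enumerate A + A = {a + b : a, b ∈ A}. With |A| = 3, there are |A|^2 = 9 ordered sum pairs; collecting distinct values, A + A = {-16, 3, 6, 22, 25, 28}, so |A + A| = 6. Thus K = 6/3 = 2. For comparison, the minimum possible |A + A| over all 3-element sets is 2·3 − 1 = 5 (so min K = 5/3), attained only by arithmetic progressions.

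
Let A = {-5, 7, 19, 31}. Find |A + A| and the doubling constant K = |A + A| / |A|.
K = |A + A| / |A| = 7/4

Enumerate A + A = {a + b : a, b ∈ A}. With |A| = 4, there are |A|^2 = 16 ordered sum pairs; collecting distinct values, A + A = {-10, 2, 14, 26, 38, 50, 62}, so |A + A| = 7. Thus K = 7/4. Here |A + A| = 2|A| − 1 = 7, the minimum possible — so K = 7/4 is minimal, which holds iff A is an arithmetic progression.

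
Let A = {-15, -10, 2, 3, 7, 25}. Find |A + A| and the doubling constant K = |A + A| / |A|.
K = |A + A| / |A| = 19/6

Enumerate A + A = {a + b : a, b ∈ A}. With |A| = 6, there are |A|^2 = 36 ordered sum pairs; collecting distinct values, A + A = {-30, -25, -20, -13, -12, -8, -7, -3, 4, 5, 6, 9, 10, 14, 15, 27, 28, 32, 50}, so |A + A| = 19. Thus K = 19/6. For comparison, the minimum possible |A + A| over all 6-element sets is 2·6 − 1 = 11 (so min K = 11/6), attained only by arithmetic progressions.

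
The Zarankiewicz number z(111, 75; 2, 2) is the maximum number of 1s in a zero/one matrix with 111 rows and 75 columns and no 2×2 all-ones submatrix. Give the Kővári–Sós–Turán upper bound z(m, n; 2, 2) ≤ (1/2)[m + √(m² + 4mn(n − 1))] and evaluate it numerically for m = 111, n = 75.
z(111, 75; 2, 2) ≤ (1/2)[111 + √(111² + 4·111·75·74)] = (1/2)[111 + √2476521] = 842.3483

Kővári–Sós–Turán: let r_1, ..., r_111 be the row sums and z = Σ r_i the total number of 1s. Each pair of columns can share at most one row with both entries 1 (else a 2×2 all-ones block appears), so Σ_i C(r_i, 2) ≤ C(75, 2) = 2775. By convexity Σ_i C(r_i, 2) ≥ 111·C(z/111, 2) = z(z − 111)/(2·111), giving z² − 111z − 111·75·74 ≤ 0 and hence z ≤ (1/2)[111 + √(12321 + 4·616050)] = (1/2)[111 + √2476521] ≈ (1/2)(111 + 1573.6966) = 842.3483.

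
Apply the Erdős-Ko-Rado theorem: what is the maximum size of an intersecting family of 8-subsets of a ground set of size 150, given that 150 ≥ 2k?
max |F| = C(149, 7) = 280384608504

The Erdős-Ko-Rado theorem states: for n ≥ 2k, an intersecting family of k-subsets of an n-element set has size at most C(n − 1, k − 1), with equality for 'star' families {A ⊆ [n] : |A| = k, i ∈ A} (fix an element i). For n = 150, k = 8: C(149, 7) = 280384608504.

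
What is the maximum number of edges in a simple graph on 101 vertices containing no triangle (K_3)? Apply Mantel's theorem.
ex(101, K_3) = ⌊101^2/4⌋ = 2550

Mantel (1907): a triangle-free graph on n vertices has at most ⌊n^2/4⌋ edges, with equality for the complete bipartite graph K_{⌊n/2⌋, ⌈n/2⌉}. For n = 101: ⌊101^2/4⌋ = ⌊10201/4⌋ = 2550. The extremal graph is K_{50, 51}, which has 50·51 = 2550 edges.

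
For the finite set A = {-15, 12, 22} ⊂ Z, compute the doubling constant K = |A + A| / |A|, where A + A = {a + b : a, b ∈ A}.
K = |A + A| / |A| = 6/3 = 2

Enumerate A + A = {a + b : a, b ∈ A}. With |A| = 3, there are |A|^2 = 9 ordered sum pairs; collecting distinct values, A + A = {-30, -3, 7, 24, 34, 44}, so |A + A| = 6. Thus K = 6/3 = 2. For comparison, the minimum possible |A + A| over all 3-element sets is 2·3 − 1 = 5 (so min K = 5/3), attained only by arithmetic progressions.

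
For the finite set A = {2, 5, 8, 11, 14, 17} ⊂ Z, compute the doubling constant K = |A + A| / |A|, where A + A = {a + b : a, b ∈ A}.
K = |A + A| / |A| = 11/6

Enumerate A + A = {a + b : a, b ∈ A}. With |A| = 6, there are |A|^2 = 36 ordered sum pairs; collecting distinct values, A + A = {4, 7, 10, 13, 16, 19, 22, 25, 28, 31, 34}, so |A + A| = 11. Thus K = 11/6. Here |A + A| = 2|A| − 1 = 11, the minimum possible — so K = 11/6 is minimal, which holds iff A is an arithmetic progression.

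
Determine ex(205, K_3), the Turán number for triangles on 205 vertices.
ex(205, K_3) = ⌊205^2/4⌋ = 10506

Mantel (1907): a triangle-free graph on n vertices has at most ⌊n^2/4⌋ edges, with equality for the complete bipartite graph K_{⌊n/2⌋, ⌈n/2⌉}. For n = 205: ⌊205^2/4⌋ = ⌊42025/4⌋ = 10506. The extremal graph is K_{102, 103}, which has 102·103 = 10506 edges.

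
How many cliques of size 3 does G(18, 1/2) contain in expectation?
E[# K_3] = C(18, 3) · (1/2)^C(3, 2) = 816 / 2^3 = 102

For each 3-subset S of vertices (there are C(18, 3) = 816 such S), let X_S = 1 if S induces a K_3 (all C(3, 2) = 3 edges present). Then P(X_S = 1) = (1/2)^3 = 1/8. By linearity of expectation, E[# K_3] = C(18, 3) · (1/2)^3 = 816 / 8 = 102.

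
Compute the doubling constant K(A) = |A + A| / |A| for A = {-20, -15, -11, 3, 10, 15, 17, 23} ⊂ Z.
K = |A + A| / |A| = 33/8

Enumerate A + A = {a + b : a, b ∈ A}. With |A| = 8, there are |A|^2 = 64 ordered sum pairs; collecting distinct values, A + A = {-40, -35, -31, -30, -26, -22, -17, -12, -10, -8, -5, -3, -1, 0, 2, 3, 4, 6, 8, 12, 13, 18, 20, 25, 26, 27, 30, 32, 33, 34, 38, 40, 46}, so |A + A| = 33. Thus K = 33/8. For comparison, the minimum possible |A + A| over all 8-element sets is 2·8 − 1 = 15 (so min K = 15/8), attained only by arithmetic progressions.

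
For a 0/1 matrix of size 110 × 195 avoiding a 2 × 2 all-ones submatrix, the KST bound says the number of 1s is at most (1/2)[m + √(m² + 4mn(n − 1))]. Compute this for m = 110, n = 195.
z(110, 195; 2, 2) ≤ (1/2)[110 + √(110² + 4·110·195·194)] = (1/2)[110 + √16657300] = 2095.6678

Kővári–Sós–Turán: let r_1, ..., r_110 be the row sums and z = Σ r_i the total number of 1s. Each pair of columns can share at most one row with both entries 1 (else a 2×2 all-ones block appears), so Σ_i C(r_i, 2) ≤ C(195, 2) = 18915. By convexity Σ_i C(r_i, 2) ≥ 110·C(z/110, 2) = z(z − 110)/(2·110), giving z² − 110z − 110·195·194 ≤ 0 and hence z ≤ (1/2)[110 + √(12100 + 4·4161300)] = (1/2)[110 + √16657300] ≈ (1/2)(110 + 4081.3356) = 2095.6678.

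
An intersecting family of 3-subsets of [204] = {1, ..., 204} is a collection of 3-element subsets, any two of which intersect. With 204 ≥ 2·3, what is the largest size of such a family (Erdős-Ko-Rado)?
max |F| = C(203, 2) = 20503

The Erdős-Ko-Rado theorem states: for n ≥ 2k, an intersecting family of k-subsets of an n-element set has size at most C(n − 1, k − 1), with equality for 'star' families {A ⊆ [n] : |A| = k, i ∈ A} (fix an element i). For n = 204, k = 3: C(203, 2) = 20503.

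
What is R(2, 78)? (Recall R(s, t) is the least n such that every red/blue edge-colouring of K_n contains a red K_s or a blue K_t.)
R(2, 78) = 78

R(2, k) = k for all k ≥ 2: in a 2-colouring of K_k, either some edge is red (a red K_2) or all edges are blue (a blue K_k). And K_{77} coloured all-blue has no blue K_78, so R(2, 78) > 77. Hence R(2, 78) = 78.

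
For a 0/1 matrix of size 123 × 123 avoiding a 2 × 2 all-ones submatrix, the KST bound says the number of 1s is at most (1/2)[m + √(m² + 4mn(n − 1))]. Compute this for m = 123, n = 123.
z(123, 123; 2, 2) ≤ (1/2)[123 + √(123² + 4·123·123·122)] = (1/2)[123 + √7398081] = 1421.4707

Kővári–Sós–Turán: let r_1, ..., r_123 be the row sums and z = Σ r_i the total number of 1s. Each pair of columns can share at most one row with both entries 1 (else a 2×2 all-ones block appears), so Σ_i C(r_i, 2) ≤ C(123, 2) = 7503. By convexity Σ_i C(r_i, 2) ≥ 123·C(z/123, 2) = z(z − 123)/(2·123), giving z² − 123z − 123·123·122 ≤ 0 and hence z ≤ (1/2)[123 + √(15129 + 4·1845738)] = (1/2)[123 + √7398081] ≈ (1/2)(123 + 2719.9414) = 1421.4707.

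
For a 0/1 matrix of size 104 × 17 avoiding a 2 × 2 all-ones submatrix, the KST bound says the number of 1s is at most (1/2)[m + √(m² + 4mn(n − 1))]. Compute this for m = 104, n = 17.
z(104, 17; 2, 2) ≤ (1/2)[104 + √(104² + 4·104·17·16)] = (1/2)[104 + √123968] = 228.0454

Kővári–Sós–Turán: let r_1, ..., r_104 be the row sums and z = Σ r_i the total number of 1s. Each pair of columns can share at most one row with both entries 1 (else a 2×2 all-ones block appears), so Σ_i C(r_i, 2) ≤ C(17, 2) = 136. By convexity Σ_i C(r_i, 2) ≥ 104·C(z/104, 2) = z(z − 104)/(2·104), giving z² − 104z − 104·17·16 ≤ 0 and hence z ≤ (1/2)[104 + √(10816 + 4·28288)] = (1/2)[104 + √123968] ≈ (1/2)(104 + 352.0909) = 228.0454.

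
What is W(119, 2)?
W(119, 2) = 119 + 1 = 120

A 2-term AP is any pair of integers, so a monochromatic 2-AP exists iff some colour is used at least twice. With 119 colours, the colouring i ↦ i on {1, ..., 119} uses each colour once, avoiding any monochromatic pair, so W(119, 2) > 119. For {1, ..., 120}, pigeonhole forces two integers of the same colour, which form a monochromatic 2-AP. Hence W(119, 2) = 120.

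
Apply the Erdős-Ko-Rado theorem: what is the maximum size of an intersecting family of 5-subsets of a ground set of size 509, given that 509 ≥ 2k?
max |F| = C(508, 4) = 2742220195

Erdős-Ko-Rado (1961): when n ≥ 2k, max |F| = C(n−1, k−1). The bound is attained by the star {A : i ∈ A} for any fixed i ∈ [n]. Here C(509−1, 5−1) = C(508, 4) = 2742220195.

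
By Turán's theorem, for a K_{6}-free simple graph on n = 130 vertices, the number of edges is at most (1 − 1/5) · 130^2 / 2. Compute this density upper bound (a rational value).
Turán density bound = (4/5) · 130^2/2 = 6760

Turán's theorem: ex(n, K_{r+1}) is achieved by the complete r-partite Turán graph T(n, r) with parts as balanced as possible, and is at most (1 − 1/r) · n^2/2. For r = 5, n = 130: the density bound is (4/5) · 16900/2 = 6760. Since 5 ∣ 130, the Turán graph T(130, 5) has parts of equal size 26, and its edge count e(T(130, 5)) = 6760 attains the density bound exactly.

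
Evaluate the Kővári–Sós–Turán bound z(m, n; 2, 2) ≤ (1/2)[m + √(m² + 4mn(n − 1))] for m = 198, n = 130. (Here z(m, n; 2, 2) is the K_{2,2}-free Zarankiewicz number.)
z(198, 130; 2, 2) ≤ (1/2)[198 + √(198² + 4·198·130·129)] = (1/2)[198 + √13321044] = 1923.9003

Kővári–Sós–Turán: let r_1, ..., r_198 be the row sums and z = Σ r_i the total number of 1s. Each pair of columns can share at most one row with both entries 1 (else a 2×2 all-ones block appears), so Σ_i C(r_i, 2) ≤ C(130, 2) = 8385. By convexity Σ_i C(r_i, 2) ≥ 198·C(z/198, 2) = z(z − 198)/(2·198), giving z² − 198z − 198·130·129 ≤ 0 and hence z ≤ (1/2)[198 + √(39204 + 4·3320460)] = (1/2)[198 + √13321044] ≈ (1/2)(198 + 3649.8005) = 1923.9003.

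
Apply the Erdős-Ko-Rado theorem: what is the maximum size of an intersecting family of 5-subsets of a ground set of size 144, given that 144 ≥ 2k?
max |F| = C(143, 4) = 16701685

Erdős-Ko-Rado (1961): when n ≥ 2k, max |F| = C(n−1, k−1). The bound is attained by the star {A : i ∈ A} for any fixed i ∈ [n]. Here C(144−1, 5−1) = C(143, 4) = 16701685.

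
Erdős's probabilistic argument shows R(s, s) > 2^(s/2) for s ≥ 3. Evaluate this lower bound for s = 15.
2^(15/2) = 181.0193; so R(15, 15) > 181.0193

Colour each edge of K_n uniformly at random with red/blue. The expected number of monochromatic K_15 is C(n, 15) · 2 · 2^(−C(15,2)). If C(n, 15) · 2^(1 − C(15,2)) < 1, then with positive probability no monochromatic K_15 exists, so R(15, 15) > n. The standard estimate C(n, 15) ≤ n^15/15! shows this inequality holds whenever n ≤ 2^(15/2) (since 15! · 2^(C(15,2) − 1) > 2^(15^2/2) ≥ n^15). Hence R(15, 15) > 2^(15/2) = 181.0193.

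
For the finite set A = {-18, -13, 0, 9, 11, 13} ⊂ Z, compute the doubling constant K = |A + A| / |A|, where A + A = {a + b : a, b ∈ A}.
K = |A + A| / |A| = 19/6

Enumerate A + A = {a + b : a, b ∈ A}. With |A| = 6, there are |A|^2 = 36 ordered sum pairs; collecting distinct values, A + A = {-36, -31, -26, -18, -13, -9, -7, -5, -4, -2, 0, 9, 11, 13, 18, 20, 22, 24, 26}, so |A + A| = 19. Thus K = 19/6. For comparison, the minimum possible |A + A| over all 6-element sets is 2·6 − 1 = 11 (so min K = 11/6), attained only by arithmetic progressions.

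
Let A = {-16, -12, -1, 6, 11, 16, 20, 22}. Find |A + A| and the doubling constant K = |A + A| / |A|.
K = |A + A| / |A| = 33/8

Enumerate A + A = {a + b : a, b ∈ A}. With |A| = 8, there are |A|^2 = 64 ordered sum pairs; collecting distinct values, A + A = {-32, -28, -24, -17, -13, -10, -6, -5, -2, -1, 0, 4, 5, 6, 8, 10, 12, 15, 17, 19, 21, 22, 26, 27, 28, 31, 32, 33, 36, 38, 40, 42, 44}, so |A + A| = 33. Thus K = 33/8. For comparison, the minimum possible |A + A| over all 8-element sets is 2·8 − 1 = 15 (so min K = 15/8), attained only by arithmetic progressions.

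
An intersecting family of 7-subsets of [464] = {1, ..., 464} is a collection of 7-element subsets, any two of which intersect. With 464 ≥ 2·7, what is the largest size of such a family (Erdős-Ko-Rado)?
max |F| = C(463, 6) = 13244250634461

Erdős-Ko-Rado (1961): when n ≥ 2k, max |F| = C(n−1, k−1). The bound is attained by the star {A : i ∈ A} for any fixed i ∈ [n]. Here C(464−1, 7−1) = C(463, 6) = 13244250634461.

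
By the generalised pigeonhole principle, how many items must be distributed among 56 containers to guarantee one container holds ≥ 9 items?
n = (9 − 1)·56 + 1 = 449

By the generalised pigeonhole principle, to guarantee some box contains ≥ r objects we need more than (r − 1) · k objects total. Threshold: n = (r − 1) · k + 1. With r = 9 and k = 56: n = 8 · 56 + 1 = 448 + 1 = 449. For n = 448 = 8 · 56, we can put exactly 8 objects in every box, avoiding 9 in any single one — so 449 is tight.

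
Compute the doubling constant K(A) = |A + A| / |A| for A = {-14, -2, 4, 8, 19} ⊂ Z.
K = |A + A| / |A| = 15/5 = 3

Enumerate A + A = {a + b : a, b ∈ A}. With |A| = 5, there are |A|^2 = 25 ordered sum pairs; collecting distinct values, A + A = {-28, -16, -10, -6, -4, 2, 5, 6, 8, 12, 16, 17, 23, 27, 38}, so |A + A| = 15. Thus K = 15/5 = 3. For comparison, the minimum possible |A + A| over all 5-element sets is 2·5 − 1 = 9 (so min K = 9/5), attained only by arithmetic progressions.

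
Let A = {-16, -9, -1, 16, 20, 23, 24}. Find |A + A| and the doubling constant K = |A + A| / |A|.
K = |A + A| / |A| = 25/7

Enumerate A + A = {a + b : a, b ∈ A}. With |A| = 7, there are |A|^2 = 49 ordered sum pairs; collecting distinct values, A + A = {-32, -25, -18, -17, -10, -2, 0, 4, 7, 8, 11, 14, 15, 19, 22, 23, 32, 36, 39, 40, 43, 44, 46, 47, 48}, so |A + A| = 25. Thus K = 25/7. For comparison, the minimum possible |A + A| over all 7-element sets is 2·7 − 1 = 13 (so min K = 13/7), attained only by arithmetic progressions.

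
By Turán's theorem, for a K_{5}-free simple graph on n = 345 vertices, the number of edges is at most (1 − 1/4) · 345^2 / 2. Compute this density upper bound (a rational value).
Turán density bound = (3/4) · 345^2/2 = 357075/8 ≈ 44634.375

Turán's theorem: ex(n, K_{r+1}) is achieved by the complete r-partite Turán graph T(n, r) with parts as balanced as possible, and is at most (1 − 1/r) · n^2/2. For r = 4, n = 345: the density bound is (3/4) · 119025/2 = 357075/8 ≈ 44634.375. The integer-valued extremum is e(T(345, 4)) = 44634, which is strictly less than the density bound 357075/8 since 4 ∤ 345 (the parts of T(345, 4) cannot all be equal).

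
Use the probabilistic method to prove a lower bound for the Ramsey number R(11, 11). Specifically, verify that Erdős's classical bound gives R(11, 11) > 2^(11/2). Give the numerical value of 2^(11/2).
2^(11/2) = 45.2548; so R(11, 11) > 45.2548

Colour each edge of K_n uniformly at random with red/blue. The expected number of monochromatic K_11 is C(n, 11) · 2 · 2^(−C(11,2)). If C(n, 11) · 2^(1 − C(11,2)) < 1, then with positive probability no monochromatic K_11 exists, so R(11, 11) > n. The standard estimate C(n, 11) ≤ n^11/11! shows this inequality holds whenever n ≤ 2^(11/2) (since 11! · 2^(C(11,2) − 1) > 2^(11^2/2) ≥ n^11). Hence R(11, 11) > 2^(11/2) = 45.2548.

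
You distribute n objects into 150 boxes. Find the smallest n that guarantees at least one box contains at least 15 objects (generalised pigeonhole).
n = (15 − 1)·150 + 1 = 2101

By the generalised pigeonhole principle, to guarantee some box contains ≥ r objects we need more than (r − 1) · k objects total. Threshold: n = (r − 1) · k + 1. With r = 15 and k = 150: n = 14 · 150 + 1 = 2100 + 1 = 2101. For n = 2100 = 14 · 150, we can put exactly 14 objects in every box, avoiding 15 in any single one — so 2101 is tight.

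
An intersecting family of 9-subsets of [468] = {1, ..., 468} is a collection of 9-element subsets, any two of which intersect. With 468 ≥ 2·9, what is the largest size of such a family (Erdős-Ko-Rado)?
max |F| = C(467, 8) = 52824443549550310

Erdős-Ko-Rado (1961): when n ≥ 2k, max |F| = C(n−1, k−1). The bound is attained by the star {A : i ∈ A} for any fixed i ∈ [n]. Here C(468−1, 9−1) = C(467, 8) = 52824443549550310.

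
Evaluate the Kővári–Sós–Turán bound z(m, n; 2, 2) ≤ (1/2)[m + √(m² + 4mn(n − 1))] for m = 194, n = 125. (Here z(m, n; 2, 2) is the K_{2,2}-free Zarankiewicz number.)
z(194, 125; 2, 2) ≤ (1/2)[194 + √(194² + 4·194·125·124)] = (1/2)[194 + √12065636] = 1833.7812

Kővári–Sós–Turán: let r_1, ..., r_194 be the row sums and z = Σ r_i the total number of 1s. Each pair of columns can share at most one row with both entries 1 (else a 2×2 all-ones block appears), so Σ_i C(r_i, 2) ≤ C(125, 2) = 7750. By convexity Σ_i C(r_i, 2) ≥ 194·C(z/194, 2) = z(z − 194)/(2·194), giving z² − 194z − 194·125·124 ≤ 0 and hence z ≤ (1/2)[194 + √(37636 + 4·3007000)] = (1/2)[194 + √12065636] ≈ (1/2)(194 + 3473.5624) = 1833.7812.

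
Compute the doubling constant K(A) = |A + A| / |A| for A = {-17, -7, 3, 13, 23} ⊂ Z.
K = |A + A| / |A| = 9/5

Enumerate A + A = {a + b : a, b ∈ A}. With |A| = 5, there are |A|^2 = 25 ordered sum pairs; collecting distinct values, A + A = {-34, -24, -14, -4, 6, 16, 26, 36, 46}, so |A + A| = 9. Thus K = 9/5. Here |A + A| = 2|A| − 1 = 9, the minimum possible — so K = 9/5 is minimal, which holds iff A is an arithmetic progression.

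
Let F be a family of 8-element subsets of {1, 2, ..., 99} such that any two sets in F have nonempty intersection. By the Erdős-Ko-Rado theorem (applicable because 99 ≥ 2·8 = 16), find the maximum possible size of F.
max |F| = C(98, 7) = 13834413152

The Erdős-Ko-Rado theorem states: for n ≥ 2k, an intersecting family of k-subsets of an n-element set has size at most C(n − 1, k − 1), with equality for 'star' families {A ⊆ [n] : |A| = k, i ∈ A} (fix an element i). For n = 99, k = 8: C(98, 7) = 13834413152.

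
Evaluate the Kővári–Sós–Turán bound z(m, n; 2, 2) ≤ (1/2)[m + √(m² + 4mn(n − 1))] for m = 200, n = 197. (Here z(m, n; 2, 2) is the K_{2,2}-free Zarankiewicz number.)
z(200, 197; 2, 2) ≤ (1/2)[200 + √(200² + 4·200·197·196)] = (1/2)[200 + √30929600] = 2880.7193

Kővári–Sós–Turán: let r_1, ..., r_200 be the row sums and z = Σ r_i the total number of 1s. Each pair of columns can share at most one row with both entries 1 (else a 2×2 all-ones block appears), so Σ_i C(r_i, 2) ≤ C(197, 2) = 19306. By convexity Σ_i C(r_i, 2) ≥ 200·C(z/200, 2) = z(z − 200)/(2·200), giving z² − 200z − 200·197·196 ≤ 0 and hence z ≤ (1/2)[200 + √(40000 + 4·7722400)] = (1/2)[200 + √30929600] ≈ (1/2)(200 + 5561.4387) = 2880.7193.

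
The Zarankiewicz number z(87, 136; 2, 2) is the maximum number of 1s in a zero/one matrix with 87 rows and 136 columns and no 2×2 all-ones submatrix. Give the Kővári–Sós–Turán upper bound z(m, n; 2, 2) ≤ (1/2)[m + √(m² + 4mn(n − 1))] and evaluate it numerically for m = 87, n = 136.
z(87, 136; 2, 2) ≤ (1/2)[87 + √(87² + 4·87·136·135)] = (1/2)[87 + √6396849] = 1308.0996

Kővári–Sós–Turán: let r_1, ..., r_87 be the row sums and z = Σ r_i the total number of 1s. Each pair of columns can share at most one row with both entries 1 (else a 2×2 all-ones block appears), so Σ_i C(r_i, 2) ≤ C(136, 2) = 9180. By convexity Σ_i C(r_i, 2) ≥ 87·C(z/87, 2) = z(z − 87)/(2·87), giving z² − 87z − 87·136·135 ≤ 0 and hence z ≤ (1/2)[87 + √(7569 + 4·1597320)] = (1/2)[87 + √6396849] ≈ (1/2)(87 + 2529.1993) = 1308.0996.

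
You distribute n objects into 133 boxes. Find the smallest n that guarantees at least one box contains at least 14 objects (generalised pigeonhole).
n = (14 − 1)·133 + 1 = 1730

By the generalised pigeonhole principle, to guarantee some box contains ≥ r objects we need more than (r − 1) · k objects total. Threshold: n = (r − 1) · k + 1. With r = 14 and k = 133: n = 13 · 133 + 1 = 1729 + 1 = 1730. For n = 1729 = 13 · 133, we can put exactly 13 objects in every box, avoiding 14 in any single one — so 1730 is tight.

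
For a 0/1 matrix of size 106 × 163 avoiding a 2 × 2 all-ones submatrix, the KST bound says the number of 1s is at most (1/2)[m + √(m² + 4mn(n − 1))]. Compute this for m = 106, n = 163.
z(106, 163; 2, 2) ≤ (1/2)[106 + √(106² + 4·106·163·162)] = (1/2)[106 + √11207380] = 1726.8713

Kővári–Sós–Turán: let r_1, ..., r_106 be the row sums and z = Σ r_i the total number of 1s. Each pair of columns can share at most one row with both entries 1 (else a 2×2 all-ones block appears), so Σ_i C(r_i, 2) ≤ C(163, 2) = 13203. By convexity Σ_i C(r_i, 2) ≥ 106·C(z/106, 2) = z(z − 106)/(2·106), giving z² − 106z − 106·163·162 ≤ 0 and hence z ≤ (1/2)[106 + √(11236 + 4·2799036)] = (1/2)[106 + √11207380] ≈ (1/2)(106 + 3347.7425) = 1726.8713.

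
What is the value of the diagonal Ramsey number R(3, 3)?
R(3, 3) = 6

Lower bound: the 5-cycle C_5 (with the remaining edges as the complement) gives a 2-colouring of K_5 with no monochromatic triangle, so R(3, 3) > 5.
Upper bound: in K_6, any vertex has 5 incident edges, so by pigeonhole ≥3 are the same colour (say red). If any pair of those red neighbours has a red edge between them, we get a red triangle; otherwise the three neighbours span a blue triangle. So every 2-colouring of K_6 has a monochromatic triangle.
Hence R(3, 3) = 6.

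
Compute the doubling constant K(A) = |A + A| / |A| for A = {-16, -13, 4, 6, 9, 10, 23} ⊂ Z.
K = |A + A| / |A| = 26/7

Enumerate A + A = {a + b : a, b ∈ A}. With |A| = 7, there are |A|^2 = 49 ordered sum pairs; collecting distinct values, A + A = {-32, -29, -26, -12, -10, -9, -7, -6, -4, -3, 7, 8, 10, 12, 13, 14, 15, 16, 18, 19, 20, 27, 29, 32, 33, 46}, so |A + A| = 26. Thus K = 26/7. For comparison, the minimum possible |A + A| over all 7-element sets is 2·7 − 1 = 13 (so min K = 13/7), attained only by arithmetic progressions.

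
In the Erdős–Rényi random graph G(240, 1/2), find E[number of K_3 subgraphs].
E[# K_3] = C(240, 3) · (1/2)^C(3, 2) = 2275280 / 2^3 = 284410

For each 3-subset S of vertices (there are C(240, 3) = 2275280 such S), let X_S = 1 if S induces a K_3 (all C(3, 2) = 3 edges present). Then P(X_S = 1) = (1/2)^3 = 1/8. By linearity of expectation, E[# K_3] = C(240, 3) · (1/2)^3 = 2275280 / 8 = 284410.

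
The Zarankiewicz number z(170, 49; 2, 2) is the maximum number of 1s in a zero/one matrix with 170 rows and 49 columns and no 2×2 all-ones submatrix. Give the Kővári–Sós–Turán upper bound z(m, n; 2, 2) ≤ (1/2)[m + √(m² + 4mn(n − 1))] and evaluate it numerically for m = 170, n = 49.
z(170, 49; 2, 2) ≤ (1/2)[170 + √(170² + 4·170·49·48)] = (1/2)[170 + √1628260] = 723.0165

Kővári–Sós–Turán: let r_1, ..., r_170 be the row sums and z = Σ r_i the total number of 1s. Each pair of columns can share at most one row with both entries 1 (else a 2×2 all-ones block appears), so Σ_i C(r_i, 2) ≤ C(49, 2) = 1176. By convexity Σ_i C(r_i, 2) ≥ 170·C(z/170, 2) = z(z − 170)/(2·170), giving z² − 170z − 170·49·48 ≤ 0 and hence z ≤ (1/2)[170 + √(28900 + 4·399840)] = (1/2)[170 + √1628260] ≈ (1/2)(170 + 1276.0329) = 723.0165.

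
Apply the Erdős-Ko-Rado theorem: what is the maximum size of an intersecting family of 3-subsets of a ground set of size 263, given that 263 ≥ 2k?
max |F| = C(262, 2) = 34191

The Erdős-Ko-Rado theorem states: for n ≥ 2k, an intersecting family of k-subsets of an n-element set has size at most C(n − 1, k − 1), with equality for 'star' families {A ⊆ [n] : |A| = k, i ∈ A} (fix an element i). For n = 263, k = 3: C(262, 2) = 34191.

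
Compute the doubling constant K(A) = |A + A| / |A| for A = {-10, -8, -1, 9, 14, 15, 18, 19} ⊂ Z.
K = |A + A| / |A| = 32/8 = 4

Enumerate A + A = {a + b : a, b ∈ A}. With |A| = 8, there are |A|^2 = 64 ordered sum pairs; collecting distinct values, A + A = {-20, -18, -16, -11, -9, -2, -1, 1, 4, 5, 6, 7, 8, 9, 10, 11, 13, 14, 17, 18, 23, 24, 27, 28, 29, 30, 32, 33, 34, 36, 37, 38}, so |A + A| = 32. Thus K = 32/8 = 4. For comparison, the minimum possible |A + A| over all 8-element sets is 2·8 − 1 = 15 (so min K = 15/8), attained only by arithmetic progressions.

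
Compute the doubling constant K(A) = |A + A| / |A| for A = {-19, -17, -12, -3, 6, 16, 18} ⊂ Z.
K = |A + A| / |A| = 26/7

Enumerate A + A = {a + b : a, b ∈ A}. With |A| = 7, there are |A|^2 = 49 ordered sum pairs; collecting distinct values, A + A = {-38, -36, -34, -31, -29, -24, -22, -20, -15, -13, -11, -6, -3, -1, 1, 3, 4, 6, 12, 13, 15, 22, 24, 32, 34, 36}, so |A + A| = 26. Thus K = 26/7. For comparison, the minimum possible |A + A| over all 7-element sets is 2·7 − 1 = 13 (so min K = 13/7), attained only by arithmetic progressions.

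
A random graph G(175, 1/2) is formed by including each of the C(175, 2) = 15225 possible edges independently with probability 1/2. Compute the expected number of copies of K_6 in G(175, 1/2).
E[# K_6] = C(175, 6) · (1/2)^C(6, 2) = 36582584325 / 2^15 ≈ 1116411.875153

For each 6-subset S of vertices (there are C(175, 6) = 36582584325 such S), let X_S = 1 if S induces a K_6 (all C(6, 2) = 15 edges present). Then P(X_S = 1) = (1/2)^15 = 1/32768. By linearity of expectation, E[# K_6] = C(175, 6) · (1/2)^15 = 36582584325 / 32768 ≈ 1116411.875153.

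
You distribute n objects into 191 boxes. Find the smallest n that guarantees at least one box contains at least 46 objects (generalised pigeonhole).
n = (46 − 1)·191 + 1 = 8596

By the generalised pigeonhole principle, to guarantee some box contains ≥ r objects we need more than (r − 1) · k objects total. Threshold: n = (r − 1) · k + 1. With r = 46 and k = 191: n = 45 · 191 + 1 = 8595 + 1 = 8596. For n = 8595 = 45 · 191, we can put exactly 45 objects in every box, avoiding 46 in any single one — so 8596 is tight.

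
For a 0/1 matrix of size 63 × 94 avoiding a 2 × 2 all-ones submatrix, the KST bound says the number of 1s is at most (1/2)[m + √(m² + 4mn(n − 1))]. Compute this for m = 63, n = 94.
z(63, 94; 2, 2) ≤ (1/2)[63 + √(63² + 4·63·94·93)] = (1/2)[63 + √2206953] = 774.2909

Kővári–Sós–Turán: let r_1, ..., r_63 be the row sums and z = Σ r_i the total number of 1s. Each pair of columns can share at most one row with both entries 1 (else a 2×2 all-ones block appears), so Σ_i C(r_i, 2) ≤ C(94, 2) = 4371. By convexity Σ_i C(r_i, 2) ≥ 63·C(z/63, 2) = z(z − 63)/(2·63), giving z² − 63z − 63·94·93 ≤ 0 and hence z ≤ (1/2)[63 + √(3969 + 4·550746)] = (1/2)[63 + √2206953] ≈ (1/2)(63 + 1485.5817) = 774.2909.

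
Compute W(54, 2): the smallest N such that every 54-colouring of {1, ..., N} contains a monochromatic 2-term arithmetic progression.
W(54, 2) = 54 + 1 = 55

A 2-term AP is any pair of integers, so a monochromatic 2-AP exists iff some colour is used at least twice. With 54 colours, the colouring i ↦ i on {1, ..., 54} uses each colour once, avoiding any monochromatic pair, so W(54, 2) > 54. For {1, ..., 55}, pigeonhole forces two integers of the same colour, which form a monochromatic 2-AP. Hence W(54, 2) = 55.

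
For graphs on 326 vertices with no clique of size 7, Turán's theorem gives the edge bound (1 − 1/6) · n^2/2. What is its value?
Turán density bound = (5/6) · 326^2/2 = 132845/3 ≈ 44281.6667

Turán's theorem: ex(n, K_{r+1}) is achieved by the complete r-partite Turán graph T(n, r) with parts as balanced as possible, and is at most (1 − 1/r) · n^2/2. For r = 6, n = 326: the density bound is (5/6) · 106276/2 = 132845/3 ≈ 44281.6667. The integer-valued extremum is e(T(326, 6)) = 44281, which is strictly less than the density bound 132845/3 since 6 ∤ 326 (the parts of T(326, 6) cannot all be equal).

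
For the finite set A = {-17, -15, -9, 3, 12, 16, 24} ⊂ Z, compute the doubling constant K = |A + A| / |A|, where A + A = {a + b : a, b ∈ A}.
K = |A + A| / |A| = 26/7

Enumerate A + A = {a + b : a, b ∈ A}. With |A| = 7, there are |A|^2 = 49 ordered sum pairs; collecting distinct values, A + A = {-34, -32, -30, -26, -24, -18, -14, -12, -6, -5, -3, -1, 1, 3, 6, 7, 9, 15, 19, 24, 27, 28, 32, 36, 40, 48}, so |A + A| = 26. Thus K = 26/7. For comparison, the minimum possible |A + A| over all 7-element sets is 2·7 − 1 = 13 (so min K = 13/7), attained only by arithmetic progressions.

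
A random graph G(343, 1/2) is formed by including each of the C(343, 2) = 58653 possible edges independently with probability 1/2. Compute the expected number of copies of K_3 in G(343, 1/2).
E[# K_3] = C(343, 3) · (1/2)^C(3, 2) = 6666891 / 2^3 = 833361.375

For each 3-subset S of vertices (there are C(343, 3) = 6666891 such S), let X_S = 1 if S induces a K_3 (all C(3, 2) = 3 edges present). Then P(X_S = 1) = (1/2)^3 = 1/8. By linearity of expectation, E[# K_3] = C(343, 3) · (1/2)^3 = 6666891 / 8 = 833361.375.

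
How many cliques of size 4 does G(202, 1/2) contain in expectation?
E[# K_4] = C(202, 4) · (1/2)^C(4, 2) = 67331650 / 2^6 = 33665825/32 = 1052057.03125

For each 4-subset S of vertices (there are C(202, 4) = 67331650 such S), let X_S = 1 if S induces a K_4 (all C(4, 2) = 6 edges present). Then P(X_S = 1) = (1/2)^6 = 1/64. By linearity of expectation, E[# K_4] = C(202, 4) · (1/2)^6 = 67331650 / 64 = 33665825/32 = 1052057.03125.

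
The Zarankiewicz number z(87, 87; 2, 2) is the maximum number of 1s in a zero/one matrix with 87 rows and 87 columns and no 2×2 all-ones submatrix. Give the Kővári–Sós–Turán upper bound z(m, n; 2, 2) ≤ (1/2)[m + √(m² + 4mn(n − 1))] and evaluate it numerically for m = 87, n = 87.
z(87, 87; 2, 2) ≤ (1/2)[87 + √(87² + 4·87·87·86)] = (1/2)[87 + √2611305] = 851.4766

Kővári–Sós–Turán: let r_1, ..., r_87 be the row sums and z = Σ r_i the total number of 1s. Each pair of columns can share at most one row with both entries 1 (else a 2×2 all-ones block appears), so Σ_i C(r_i, 2) ≤ C(87, 2) = 3741. By convexity Σ_i C(r_i, 2) ≥ 87·C(z/87, 2) = z(z − 87)/(2·87), giving z² − 87z − 87·87·86 ≤ 0 and hence z ≤ (1/2)[87 + √(7569 + 4·650934)] = (1/2)[87 + √2611305] ≈ (1/2)(87 + 1615.9533) = 851.4766.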